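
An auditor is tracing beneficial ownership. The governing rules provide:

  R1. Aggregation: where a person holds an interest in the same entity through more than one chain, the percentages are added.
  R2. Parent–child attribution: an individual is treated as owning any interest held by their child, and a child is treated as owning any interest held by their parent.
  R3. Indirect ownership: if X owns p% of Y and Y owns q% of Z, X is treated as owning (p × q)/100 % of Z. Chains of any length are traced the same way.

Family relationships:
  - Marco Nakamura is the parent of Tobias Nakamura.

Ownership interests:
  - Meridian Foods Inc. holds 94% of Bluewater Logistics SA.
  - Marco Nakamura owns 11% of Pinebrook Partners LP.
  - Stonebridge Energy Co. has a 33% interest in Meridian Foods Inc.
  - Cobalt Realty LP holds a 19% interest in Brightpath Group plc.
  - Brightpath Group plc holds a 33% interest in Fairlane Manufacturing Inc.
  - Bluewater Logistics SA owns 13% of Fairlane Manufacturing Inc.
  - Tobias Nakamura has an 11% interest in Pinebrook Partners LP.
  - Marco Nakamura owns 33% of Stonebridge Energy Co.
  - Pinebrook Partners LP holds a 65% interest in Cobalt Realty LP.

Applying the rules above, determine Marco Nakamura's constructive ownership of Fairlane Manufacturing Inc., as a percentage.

By parent–child attribution (R2), Marco Nakamura is treated as also owning Tobias Nakamura's interest in Pinebrook Partners LP, giving 11% + 11% = 22%.
Chain via Pinebrook Partners LP → Cobalt Realty LP → Brightpath Group plc (R3): 22% × 65% × 19% × 33% = 0.89661% of Fairlane Manufacturing Inc.
Chain via Stonebridge Energy Co. → Meridian Foods Inc. → Bluewater Logistics SA (R3): 33% × 33% × 94% × 13% = 1.330758% of Fairlane Manufacturing Inc.
Aggregating (R1): 0.89661% + 1.330758% = 2.227368%.

2.227368%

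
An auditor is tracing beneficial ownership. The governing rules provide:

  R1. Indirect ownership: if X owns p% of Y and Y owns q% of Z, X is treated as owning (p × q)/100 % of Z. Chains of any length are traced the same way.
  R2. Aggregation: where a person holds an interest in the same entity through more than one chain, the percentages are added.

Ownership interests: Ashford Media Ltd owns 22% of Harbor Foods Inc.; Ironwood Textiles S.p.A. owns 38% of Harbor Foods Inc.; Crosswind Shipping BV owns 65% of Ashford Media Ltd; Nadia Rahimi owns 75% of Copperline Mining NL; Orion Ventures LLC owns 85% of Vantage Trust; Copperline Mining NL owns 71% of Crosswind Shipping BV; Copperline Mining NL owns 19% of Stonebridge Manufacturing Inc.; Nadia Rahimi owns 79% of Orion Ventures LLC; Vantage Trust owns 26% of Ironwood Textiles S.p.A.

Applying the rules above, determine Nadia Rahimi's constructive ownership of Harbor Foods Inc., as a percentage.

Chain via Copperline Mining NL → Crosswind Shipping BV → Ashford Media Ltd (R1): 75% × 71% × 65% × 22% = 7.61475% of Harbor Foods Inc.
Chain via Orion Ventures LLC → Vantage Trust → Ironwood Textiles S.p.A. (R1): 79% × 85% × 26% × 38% = 6.63442% of Harbor Foods Inc.
Aggregating (R2): 7.61475% + 6.63442% = 14.24917%.

14.24917%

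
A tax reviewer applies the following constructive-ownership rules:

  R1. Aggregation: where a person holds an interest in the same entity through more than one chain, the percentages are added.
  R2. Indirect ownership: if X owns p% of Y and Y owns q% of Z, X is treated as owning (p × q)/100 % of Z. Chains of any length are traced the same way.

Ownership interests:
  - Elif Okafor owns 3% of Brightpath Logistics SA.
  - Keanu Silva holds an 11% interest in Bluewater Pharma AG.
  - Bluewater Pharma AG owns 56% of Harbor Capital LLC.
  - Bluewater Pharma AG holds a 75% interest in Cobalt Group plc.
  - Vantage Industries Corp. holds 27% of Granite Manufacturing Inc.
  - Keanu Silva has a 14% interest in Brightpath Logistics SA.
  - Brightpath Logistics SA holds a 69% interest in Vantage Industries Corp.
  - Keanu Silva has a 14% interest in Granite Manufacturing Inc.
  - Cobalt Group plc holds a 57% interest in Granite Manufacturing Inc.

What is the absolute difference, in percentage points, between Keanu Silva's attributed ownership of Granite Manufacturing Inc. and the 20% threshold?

Chain via Brightpath Logistics SA → Vantage Industries Corp. (R2): 14% × 69% × 27% = 2.6082% of Granite Manufacturing Inc.
Chain via Bluewater Pharma AG → Cobalt Group plc (R2): 11% × 75% × 57% = 4.7025% of Granite Manufacturing Inc.
Direct interest in Granite Manufacturing Inc: 14%.
Aggregating (R1): 2.6082% + 4.7025% + 14% = 21.3107%.
21.3107% exceeds the 20% threshold by 1.3107 percentage points.

1.3107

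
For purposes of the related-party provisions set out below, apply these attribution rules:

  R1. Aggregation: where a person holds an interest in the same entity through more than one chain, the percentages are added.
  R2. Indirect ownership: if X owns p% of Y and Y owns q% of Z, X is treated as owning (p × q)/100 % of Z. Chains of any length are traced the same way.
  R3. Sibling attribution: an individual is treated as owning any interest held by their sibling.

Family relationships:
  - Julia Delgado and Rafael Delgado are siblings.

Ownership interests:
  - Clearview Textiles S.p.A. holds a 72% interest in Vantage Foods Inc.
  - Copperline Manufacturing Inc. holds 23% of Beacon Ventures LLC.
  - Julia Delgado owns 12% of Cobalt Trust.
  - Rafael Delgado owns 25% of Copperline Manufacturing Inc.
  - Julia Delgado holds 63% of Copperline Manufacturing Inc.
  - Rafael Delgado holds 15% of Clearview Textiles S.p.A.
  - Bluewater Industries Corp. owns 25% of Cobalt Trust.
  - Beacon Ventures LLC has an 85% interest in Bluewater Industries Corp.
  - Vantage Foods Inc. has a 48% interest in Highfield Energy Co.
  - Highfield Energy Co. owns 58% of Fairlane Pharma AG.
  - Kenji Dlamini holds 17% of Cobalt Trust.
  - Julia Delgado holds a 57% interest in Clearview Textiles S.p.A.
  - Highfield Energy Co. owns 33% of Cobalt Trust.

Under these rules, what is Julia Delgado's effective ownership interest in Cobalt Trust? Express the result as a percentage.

24.512456%

By sibling attribution (R3), Julia Delgado is treated as also owning Rafael Delgado's interest in Clearview Textiles S.p.A, giving 57% + 15% = 72%.
By sibling attribution (R3), Julia Delgado is treated as also owning Rafael Delgado's interest in Copperline Manufacturing Inc, giving 63% + 25% = 88%.
Chain via Clearview Textiles S.p.A. → Vantage Foods Inc. → Highfield Energy Co. (R2): 72% × 72% × 48% × 33% = 8.211456% of Cobalt Trust.
Chain via Copperline Manufacturing Inc. → Beacon Ventures LLC → Bluewater Industries Corp. (R2): 88% × 23% × 85% × 25% = 4.301% of Cobalt Trust.
Direct interest in Cobalt Trust: 12%.
Aggregating (R1): 8.211456% + 4.301% + 12% = 24.512456%.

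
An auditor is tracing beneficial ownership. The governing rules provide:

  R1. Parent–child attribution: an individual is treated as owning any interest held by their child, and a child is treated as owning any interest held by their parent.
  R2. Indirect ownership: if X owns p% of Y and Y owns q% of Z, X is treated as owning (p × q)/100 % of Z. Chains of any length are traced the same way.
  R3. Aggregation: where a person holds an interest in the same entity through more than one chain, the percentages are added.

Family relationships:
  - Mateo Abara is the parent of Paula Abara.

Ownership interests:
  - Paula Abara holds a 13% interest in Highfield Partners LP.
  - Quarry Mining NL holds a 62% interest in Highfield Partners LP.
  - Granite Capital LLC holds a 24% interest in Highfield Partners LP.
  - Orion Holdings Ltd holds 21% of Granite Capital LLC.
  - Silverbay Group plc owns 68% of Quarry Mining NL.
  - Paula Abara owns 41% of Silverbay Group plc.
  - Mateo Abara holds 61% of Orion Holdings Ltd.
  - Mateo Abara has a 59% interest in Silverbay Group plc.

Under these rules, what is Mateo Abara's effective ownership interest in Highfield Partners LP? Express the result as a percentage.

By parent–child attribution (R1), Mateo Abara is treated as also owning Paula Abara's interest in Silverbay Group plc, giving 59% + 41% = 100%.
By parent–child attribution (R1), Mateo Abara is treated as owning Paula Abara's 13% interest in Highfield Partners LP.
Chain via Silverbay Group plc → Quarry Mining NL (R2): 100% × 68% × 62% = 42.16% of Highfield Partners LP.
Chain via Orion Holdings Ltd → Granite Capital LLC (R2): 61% × 21% × 24% = 3.0744% of Highfield Partners LP.
Direct interest in Highfield Partners LP: 13%.
Aggregating (R3): 42.16% + 3.0744% + 13% = 58.2344%.

58.2344%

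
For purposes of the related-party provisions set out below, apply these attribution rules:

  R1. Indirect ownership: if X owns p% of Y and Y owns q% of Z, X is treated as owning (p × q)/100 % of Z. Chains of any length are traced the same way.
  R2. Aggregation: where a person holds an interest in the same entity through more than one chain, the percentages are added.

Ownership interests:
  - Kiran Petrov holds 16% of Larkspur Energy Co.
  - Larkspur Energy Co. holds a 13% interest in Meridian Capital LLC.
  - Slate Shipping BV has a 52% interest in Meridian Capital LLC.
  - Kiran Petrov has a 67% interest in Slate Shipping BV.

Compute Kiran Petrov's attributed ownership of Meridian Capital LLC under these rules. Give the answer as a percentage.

36.92%

Chain via Slate Shipping BV (R1): 67% × 52% = 34.84% of Meridian Capital LLC.
Chain via Larkspur Energy Co. (R1): 16% × 13% = 2.08% of Meridian Capital LLC.
Aggregating (R2): 34.84% + 2.08% = 36.92%.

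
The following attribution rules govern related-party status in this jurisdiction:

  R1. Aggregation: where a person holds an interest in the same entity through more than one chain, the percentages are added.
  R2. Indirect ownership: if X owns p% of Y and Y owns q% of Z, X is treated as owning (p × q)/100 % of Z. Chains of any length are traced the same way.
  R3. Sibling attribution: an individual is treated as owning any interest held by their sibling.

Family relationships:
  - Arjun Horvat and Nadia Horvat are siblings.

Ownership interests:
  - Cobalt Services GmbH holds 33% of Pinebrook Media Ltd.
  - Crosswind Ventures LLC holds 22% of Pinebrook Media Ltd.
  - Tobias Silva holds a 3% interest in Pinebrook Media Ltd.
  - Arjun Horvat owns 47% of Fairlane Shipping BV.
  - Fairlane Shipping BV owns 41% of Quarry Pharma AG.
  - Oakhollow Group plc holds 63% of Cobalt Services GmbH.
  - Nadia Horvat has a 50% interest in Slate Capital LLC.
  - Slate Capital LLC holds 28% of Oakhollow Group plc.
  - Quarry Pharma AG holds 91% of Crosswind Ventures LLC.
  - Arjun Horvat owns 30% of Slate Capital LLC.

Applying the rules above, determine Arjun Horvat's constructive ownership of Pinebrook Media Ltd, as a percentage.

8.514814%

By sibling attribution (R3), Arjun Horvat is treated as also owning Nadia Horvat's interest in Slate Capital LLC, giving 30% + 50% = 80%.
Chain via Fairlane Shipping BV → Quarry Pharma AG → Crosswind Ventures LLC (R2): 47% × 41% × 91% × 22% = 3.857854% of Pinebrook Media Ltd.
Chain via Slate Capital LLC → Oakhollow Group plc → Cobalt Services GmbH (R2): 80% × 28% × 63% × 33% = 4.65696% of Pinebrook Media Ltd.
Aggregating (R1): 3.857854% + 4.65696% = 8.514814%.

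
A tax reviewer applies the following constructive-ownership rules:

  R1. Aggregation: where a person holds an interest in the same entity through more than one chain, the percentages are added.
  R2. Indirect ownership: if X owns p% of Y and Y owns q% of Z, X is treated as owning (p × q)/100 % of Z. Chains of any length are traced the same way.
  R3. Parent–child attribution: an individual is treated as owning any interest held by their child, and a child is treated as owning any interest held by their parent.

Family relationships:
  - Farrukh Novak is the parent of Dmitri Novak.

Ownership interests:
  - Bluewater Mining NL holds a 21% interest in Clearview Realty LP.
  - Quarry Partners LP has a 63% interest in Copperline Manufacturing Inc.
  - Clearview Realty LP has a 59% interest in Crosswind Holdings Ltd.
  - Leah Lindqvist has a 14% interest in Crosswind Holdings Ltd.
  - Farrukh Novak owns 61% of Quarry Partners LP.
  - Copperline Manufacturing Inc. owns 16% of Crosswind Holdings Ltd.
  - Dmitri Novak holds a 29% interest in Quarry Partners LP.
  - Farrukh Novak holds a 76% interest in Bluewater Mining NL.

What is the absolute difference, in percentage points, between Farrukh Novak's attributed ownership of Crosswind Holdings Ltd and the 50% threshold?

By parent–child attribution (R3), Farrukh Novak is treated as also owning Dmitri Novak's interest in Quarry Partners LP, giving 61% + 29% = 90%.
Chain via Quarry Partners LP → Copperline Manufacturing Inc. (R2): 90% × 63% × 16% = 9.072% of Crosswind Holdings Ltd.
Chain via Bluewater Mining NL → Clearview Realty LP (R2): 76% × 21% × 59% = 9.4164% of Crosswind Holdings Ltd.
Aggregating (R1): 9.072% + 9.4164% = 18.4884%.
18.4884% falls short of the 50% threshold by 31.5116 percentage points.

31.5116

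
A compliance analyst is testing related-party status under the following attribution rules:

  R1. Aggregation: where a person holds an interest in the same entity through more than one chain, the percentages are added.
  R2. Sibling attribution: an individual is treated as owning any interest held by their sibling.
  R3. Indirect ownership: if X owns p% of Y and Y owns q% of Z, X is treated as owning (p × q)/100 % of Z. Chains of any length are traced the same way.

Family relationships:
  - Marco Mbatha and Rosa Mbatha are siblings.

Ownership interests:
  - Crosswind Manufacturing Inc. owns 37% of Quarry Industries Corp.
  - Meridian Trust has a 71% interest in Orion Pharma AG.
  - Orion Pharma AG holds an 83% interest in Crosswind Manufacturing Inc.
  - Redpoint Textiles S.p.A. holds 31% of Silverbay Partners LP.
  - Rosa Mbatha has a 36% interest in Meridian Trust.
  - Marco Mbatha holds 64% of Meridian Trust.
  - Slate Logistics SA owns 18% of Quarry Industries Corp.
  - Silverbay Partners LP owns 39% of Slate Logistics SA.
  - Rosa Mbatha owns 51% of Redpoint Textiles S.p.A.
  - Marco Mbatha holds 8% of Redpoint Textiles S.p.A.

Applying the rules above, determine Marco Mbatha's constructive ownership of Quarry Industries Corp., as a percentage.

By sibling attribution (R2), Marco Mbatha is treated as also owning Rosa Mbatha's interest in Redpoint Textiles S.p.A, giving 8% + 51% = 59%.
By sibling attribution (R2), Marco Mbatha is treated as also owning Rosa Mbatha's interest in Meridian Trust, giving 64% + 36% = 100%.
Chain via Redpoint Textiles S.p.A. → Silverbay Partners LP → Slate Logistics SA (R3): 59% × 31% × 39% × 18% = 1.283958% of Quarry Industries Corp.
Chain via Meridian Trust → Orion Pharma AG → Crosswind Manufacturing Inc. (R3): 100% × 71% × 83% × 37% = 21.8041% of Quarry Industries Corp.
Aggregating (R1): 1.283958% + 21.8041% = 23.088058%.

23.088058%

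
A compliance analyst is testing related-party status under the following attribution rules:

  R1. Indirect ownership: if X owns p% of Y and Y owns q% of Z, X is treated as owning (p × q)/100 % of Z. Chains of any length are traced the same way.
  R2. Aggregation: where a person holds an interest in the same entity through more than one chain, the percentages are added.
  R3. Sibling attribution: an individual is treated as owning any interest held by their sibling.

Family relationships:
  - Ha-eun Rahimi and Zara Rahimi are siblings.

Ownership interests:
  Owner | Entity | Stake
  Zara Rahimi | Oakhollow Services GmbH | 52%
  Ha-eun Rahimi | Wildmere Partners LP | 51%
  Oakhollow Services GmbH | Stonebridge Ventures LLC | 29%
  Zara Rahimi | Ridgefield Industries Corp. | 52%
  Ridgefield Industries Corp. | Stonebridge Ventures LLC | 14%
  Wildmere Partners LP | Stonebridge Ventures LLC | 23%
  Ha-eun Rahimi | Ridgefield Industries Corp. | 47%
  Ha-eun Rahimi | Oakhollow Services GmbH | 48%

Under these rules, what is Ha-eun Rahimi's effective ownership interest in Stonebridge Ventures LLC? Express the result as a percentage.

54.59%

By sibling attribution (R3), Ha-eun Rahimi is treated as also owning Zara Rahimi's interest in Oakhollow Services GmbH, giving 48% + 52% = 100%.
By sibling attribution (R3), Ha-eun Rahimi is treated as also owning Zara Rahimi's interest in Ridgefield Industries Corp, giving 47% + 52% = 99%.
Chain via Oakhollow Services GmbH (R1): 100% × 29% = 29% of Stonebridge Ventures LLC.
Chain via Ridgefield Industries Corp. (R1): 99% × 14% = 13.86% of Stonebridge Ventures LLC.
Chain via Wildmere Partners LP (R1): 51% × 23% = 11.73% of Stonebridge Ventures LLC.
Aggregating (R2): 29% + 13.86% + 11.73% = 54.59%.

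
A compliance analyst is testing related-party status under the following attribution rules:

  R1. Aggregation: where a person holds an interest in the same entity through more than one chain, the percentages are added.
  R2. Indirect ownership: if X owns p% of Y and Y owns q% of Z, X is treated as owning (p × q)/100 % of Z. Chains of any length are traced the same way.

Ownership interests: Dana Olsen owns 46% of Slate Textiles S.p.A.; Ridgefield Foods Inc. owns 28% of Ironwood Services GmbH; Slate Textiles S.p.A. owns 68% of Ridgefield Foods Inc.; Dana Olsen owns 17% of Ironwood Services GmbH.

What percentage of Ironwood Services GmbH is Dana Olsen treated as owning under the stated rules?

Chain via Slate Textiles S.p.A. → Ridgefield Foods Inc. (R2): 46% × 68% × 28% = 8.7584% of Ironwood Services GmbH.
Direct interest in Ironwood Services GmbH: 17%.
Aggregating (R1): 8.7584% + 17% = 25.7584%.

25.7584%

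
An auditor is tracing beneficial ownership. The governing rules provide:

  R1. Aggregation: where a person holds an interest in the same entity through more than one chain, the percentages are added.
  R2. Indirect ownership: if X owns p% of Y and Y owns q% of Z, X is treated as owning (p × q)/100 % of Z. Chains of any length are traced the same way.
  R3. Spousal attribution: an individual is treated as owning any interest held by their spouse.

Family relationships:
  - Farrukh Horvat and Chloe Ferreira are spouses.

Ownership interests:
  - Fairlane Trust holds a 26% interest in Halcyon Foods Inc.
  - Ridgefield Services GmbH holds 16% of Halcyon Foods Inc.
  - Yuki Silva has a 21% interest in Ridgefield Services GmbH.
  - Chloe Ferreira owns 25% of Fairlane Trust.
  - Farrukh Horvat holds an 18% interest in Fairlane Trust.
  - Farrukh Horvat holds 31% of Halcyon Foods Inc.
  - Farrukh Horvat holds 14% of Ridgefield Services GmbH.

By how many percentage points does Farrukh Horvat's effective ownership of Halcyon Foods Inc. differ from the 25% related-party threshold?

By spousal attribution (R3), Farrukh Horvat is treated as also owning Chloe Ferreira's interest in Fairlane Trust, giving 18% + 25% = 43%.
Chain via Fairlane Trust (R2): 43% × 26% = 11.18% of Halcyon Foods Inc.
Chain via Ridgefield Services GmbH (R2): 14% × 16% = 2.24% of Halcyon Foods Inc.
Direct interest in Halcyon Foods Inc: 31%.
Aggregating (R1): 11.18% + 2.24% + 31% = 44.42%.
44.42% exceeds the 25% threshold by 19.42 percentage points.

19.42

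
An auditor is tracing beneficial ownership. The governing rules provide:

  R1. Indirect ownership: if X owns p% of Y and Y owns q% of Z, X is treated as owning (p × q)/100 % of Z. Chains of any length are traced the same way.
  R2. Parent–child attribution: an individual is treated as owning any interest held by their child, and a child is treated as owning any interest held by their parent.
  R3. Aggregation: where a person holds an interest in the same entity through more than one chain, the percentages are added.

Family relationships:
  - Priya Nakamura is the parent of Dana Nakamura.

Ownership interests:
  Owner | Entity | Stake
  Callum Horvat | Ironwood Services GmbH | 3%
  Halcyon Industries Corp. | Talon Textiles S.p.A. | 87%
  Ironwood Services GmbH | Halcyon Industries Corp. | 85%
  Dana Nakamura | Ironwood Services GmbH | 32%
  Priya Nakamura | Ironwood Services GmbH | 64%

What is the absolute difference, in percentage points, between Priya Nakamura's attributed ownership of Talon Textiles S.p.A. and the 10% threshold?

By parent–child attribution (R2), Priya Nakamura is treated as also owning Dana Nakamura's interest in Ironwood Services GmbH, giving 64% + 32% = 96%.
Chain via Ironwood Services GmbH → Halcyon Industries Corp. (R1): 96% × 85% × 87% = 70.992% of Talon Textiles S.p.A.
70.992% exceeds the 10% threshold by 60.992 percentage points.

60.992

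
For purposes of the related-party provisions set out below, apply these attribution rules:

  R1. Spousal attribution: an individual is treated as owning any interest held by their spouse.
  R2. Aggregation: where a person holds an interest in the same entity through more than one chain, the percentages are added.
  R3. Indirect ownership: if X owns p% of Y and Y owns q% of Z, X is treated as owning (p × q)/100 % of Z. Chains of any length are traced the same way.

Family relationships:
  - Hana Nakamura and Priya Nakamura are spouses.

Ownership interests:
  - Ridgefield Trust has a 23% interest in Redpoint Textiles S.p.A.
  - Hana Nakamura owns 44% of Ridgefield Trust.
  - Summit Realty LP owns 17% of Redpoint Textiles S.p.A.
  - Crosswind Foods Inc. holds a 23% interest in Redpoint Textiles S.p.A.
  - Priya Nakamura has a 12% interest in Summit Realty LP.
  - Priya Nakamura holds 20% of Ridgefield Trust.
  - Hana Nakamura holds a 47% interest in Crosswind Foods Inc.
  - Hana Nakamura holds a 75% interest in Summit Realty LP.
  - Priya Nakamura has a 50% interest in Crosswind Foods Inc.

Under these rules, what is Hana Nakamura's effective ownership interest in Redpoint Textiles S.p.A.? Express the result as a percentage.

By spousal attribution (R1), Hana Nakamura is treated as also owning Priya Nakamura's interest in Ridgefield Trust, giving 44% + 20% = 64%.
By spousal attribution (R1), Hana Nakamura is treated as also owning Priya Nakamura's interest in Summit Realty LP, giving 75% + 12% = 87%.
By spousal attribution (R1), Hana Nakamura is treated as also owning Priya Nakamura's interest in Crosswind Foods Inc, giving 47% + 50% = 97%.
Chain via Ridgefield Trust (R3): 64% × 23% = 14.72% of Redpoint Textiles S.p.A.
Chain via Summit Realty LP (R3): 87% × 17% = 14.79% of Redpoint Textiles S.p.A.
Chain via Crosswind Foods Inc. (R3): 97% × 23% = 22.31% of Redpoint Textiles S.p.A.
Aggregating (R2): 14.72% + 14.79% + 22.31% = 51.82%.

51.82%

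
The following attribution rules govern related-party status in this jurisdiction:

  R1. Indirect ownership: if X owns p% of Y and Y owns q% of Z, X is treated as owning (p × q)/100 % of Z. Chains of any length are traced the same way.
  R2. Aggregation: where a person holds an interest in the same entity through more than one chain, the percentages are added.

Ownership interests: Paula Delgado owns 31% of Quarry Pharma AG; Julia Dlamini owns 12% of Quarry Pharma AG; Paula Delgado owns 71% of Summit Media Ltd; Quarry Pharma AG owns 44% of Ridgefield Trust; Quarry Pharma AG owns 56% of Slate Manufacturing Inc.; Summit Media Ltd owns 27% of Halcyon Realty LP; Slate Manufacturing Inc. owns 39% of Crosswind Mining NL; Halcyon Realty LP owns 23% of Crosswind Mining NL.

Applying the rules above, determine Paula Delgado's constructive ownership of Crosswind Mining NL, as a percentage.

11.1795%

Chain via Quarry Pharma AG → Slate Manufacturing Inc. (R1): 31% × 56% × 39% = 6.7704% of Crosswind Mining NL.
Chain via Summit Media Ltd → Halcyon Realty LP (R1): 71% × 27% × 23% = 4.4091% of Crosswind Mining NL.
Aggregating (R2): 6.7704% + 4.4091% = 11.1795%.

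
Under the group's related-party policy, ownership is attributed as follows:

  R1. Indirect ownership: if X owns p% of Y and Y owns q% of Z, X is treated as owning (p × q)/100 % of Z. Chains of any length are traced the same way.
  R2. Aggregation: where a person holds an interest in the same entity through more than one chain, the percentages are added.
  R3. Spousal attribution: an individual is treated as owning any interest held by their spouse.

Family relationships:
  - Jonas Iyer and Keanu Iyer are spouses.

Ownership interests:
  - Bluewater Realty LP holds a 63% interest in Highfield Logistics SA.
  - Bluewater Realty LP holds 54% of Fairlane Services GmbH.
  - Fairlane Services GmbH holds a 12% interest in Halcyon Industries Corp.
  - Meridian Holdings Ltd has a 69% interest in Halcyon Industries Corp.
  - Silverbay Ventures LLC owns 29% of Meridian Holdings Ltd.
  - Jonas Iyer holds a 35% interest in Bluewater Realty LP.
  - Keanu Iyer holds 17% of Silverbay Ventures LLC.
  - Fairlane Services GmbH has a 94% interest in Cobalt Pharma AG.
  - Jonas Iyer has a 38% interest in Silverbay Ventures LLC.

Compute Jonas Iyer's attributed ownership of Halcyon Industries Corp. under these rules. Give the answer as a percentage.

By spousal attribution (R3), Jonas Iyer is treated as also owning Keanu Iyer's interest in Silverbay Ventures LLC, giving 38% + 17% = 55%.
Chain via Silverbay Ventures LLC → Meridian Holdings Ltd (R1): 55% × 29% × 69% = 11.0055% of Halcyon Industries Corp.
Chain via Bluewater Realty LP → Fairlane Services GmbH (R1): 35% × 54% × 12% = 2.268% of Halcyon Industries Corp.
Aggregating (R2): 11.0055% + 2.268% = 13.2735%.

13.2735%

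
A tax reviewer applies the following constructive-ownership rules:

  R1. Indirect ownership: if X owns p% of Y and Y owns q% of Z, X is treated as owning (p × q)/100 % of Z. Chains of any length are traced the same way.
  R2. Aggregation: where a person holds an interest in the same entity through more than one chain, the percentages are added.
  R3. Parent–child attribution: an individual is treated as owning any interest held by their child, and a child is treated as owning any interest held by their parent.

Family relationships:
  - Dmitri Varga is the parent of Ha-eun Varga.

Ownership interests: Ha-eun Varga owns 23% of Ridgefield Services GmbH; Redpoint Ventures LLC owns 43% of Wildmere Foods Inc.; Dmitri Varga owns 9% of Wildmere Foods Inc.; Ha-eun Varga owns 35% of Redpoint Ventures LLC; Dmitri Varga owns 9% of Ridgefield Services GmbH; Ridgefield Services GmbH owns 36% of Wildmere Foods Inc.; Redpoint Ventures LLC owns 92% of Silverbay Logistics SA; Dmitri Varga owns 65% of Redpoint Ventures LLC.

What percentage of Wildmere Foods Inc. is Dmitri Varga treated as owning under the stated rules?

63.52%

By parent–child attribution (R3), Dmitri Varga is treated as also owning Ha-eun Varga's interest in Redpoint Ventures LLC, giving 65% + 35% = 100%.
By parent–child attribution (R3), Dmitri Varga is treated as also owning Ha-eun Varga's interest in Ridgefield Services GmbH, giving 9% + 23% = 32%.
Chain via Redpoint Ventures LLC (R1): 100% × 43% = 43% of Wildmere Foods Inc.
Chain via Ridgefield Services GmbH (R1): 32% × 36% = 11.52% of Wildmere Foods Inc.
Direct interest in Wildmere Foods Inc: 9%.
Aggregating (R2): 43% + 11.52% + 9% = 63.52%.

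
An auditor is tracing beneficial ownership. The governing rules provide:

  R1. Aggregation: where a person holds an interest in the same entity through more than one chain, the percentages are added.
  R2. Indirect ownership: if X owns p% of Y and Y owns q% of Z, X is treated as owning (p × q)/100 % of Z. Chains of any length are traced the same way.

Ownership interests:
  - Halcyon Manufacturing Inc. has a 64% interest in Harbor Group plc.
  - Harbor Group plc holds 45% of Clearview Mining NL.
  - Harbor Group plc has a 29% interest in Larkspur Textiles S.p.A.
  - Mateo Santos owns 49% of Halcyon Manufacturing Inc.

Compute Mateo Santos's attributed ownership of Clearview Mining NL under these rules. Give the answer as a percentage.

Chain via Halcyon Manufacturing Inc. → Harbor Group plc (R2): 49% × 64% × 45% = 14.112% of Clearview Mining NL.

14.112%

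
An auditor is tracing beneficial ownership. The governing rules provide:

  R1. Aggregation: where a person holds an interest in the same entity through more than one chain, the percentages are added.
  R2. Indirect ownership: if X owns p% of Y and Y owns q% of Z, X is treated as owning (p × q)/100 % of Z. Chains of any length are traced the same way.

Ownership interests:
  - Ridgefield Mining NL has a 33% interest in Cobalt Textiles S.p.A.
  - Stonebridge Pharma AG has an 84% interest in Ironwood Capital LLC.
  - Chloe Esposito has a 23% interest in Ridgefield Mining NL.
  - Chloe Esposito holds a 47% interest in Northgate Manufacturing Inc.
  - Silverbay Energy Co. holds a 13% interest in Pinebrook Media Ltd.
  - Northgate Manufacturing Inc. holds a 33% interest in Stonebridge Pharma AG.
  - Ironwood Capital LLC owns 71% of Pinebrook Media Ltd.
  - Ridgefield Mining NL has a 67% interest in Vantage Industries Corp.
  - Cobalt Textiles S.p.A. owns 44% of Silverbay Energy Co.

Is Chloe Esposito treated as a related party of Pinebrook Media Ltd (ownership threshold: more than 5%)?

Yes

Chain via Northgate Manufacturing Inc. → Stonebridge Pharma AG → Ironwood Capital LLC (R2): 47% × 33% × 84% × 71% = 9.250164% of Pinebrook Media Ltd.
Chain via Ridgefield Mining NL → Cobalt Textiles S.p.A. → Silverbay Energy Co. (R2): 23% × 33% × 44% × 13% = 0.434148% of Pinebrook Media Ltd.
Aggregating (R1): 9.250164% + 0.434148% = 9.684312%.
9.684312% exceeds the 5% threshold, so Chloe is a related party to Pinebrook Media Ltd.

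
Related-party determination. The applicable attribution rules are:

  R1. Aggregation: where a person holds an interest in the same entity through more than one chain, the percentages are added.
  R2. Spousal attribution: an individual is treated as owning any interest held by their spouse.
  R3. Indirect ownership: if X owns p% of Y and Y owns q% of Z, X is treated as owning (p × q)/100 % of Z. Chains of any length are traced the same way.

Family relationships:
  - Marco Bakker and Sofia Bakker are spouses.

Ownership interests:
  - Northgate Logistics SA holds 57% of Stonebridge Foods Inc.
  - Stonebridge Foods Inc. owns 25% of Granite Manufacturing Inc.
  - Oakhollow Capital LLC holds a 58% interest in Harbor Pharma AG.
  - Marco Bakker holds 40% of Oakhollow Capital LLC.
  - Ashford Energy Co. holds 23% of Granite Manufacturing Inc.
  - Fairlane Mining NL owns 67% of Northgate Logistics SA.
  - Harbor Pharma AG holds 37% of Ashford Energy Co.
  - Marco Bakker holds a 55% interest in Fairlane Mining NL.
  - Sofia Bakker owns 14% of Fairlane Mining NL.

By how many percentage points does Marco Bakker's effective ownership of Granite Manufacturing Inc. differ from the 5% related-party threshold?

3.562095

By spousal attribution (R2), Marco Bakker is treated as also owning Sofia Bakker's interest in Fairlane Mining NL, giving 55% + 14% = 69%.
Chain via Fairlane Mining NL → Northgate Logistics SA → Stonebridge Foods Inc. (R3): 69% × 67% × 57% × 25% = 6.587775% of Granite Manufacturing Inc.
Chain via Oakhollow Capital LLC → Harbor Pharma AG → Ashford Energy Co. (R3): 40% × 58% × 37% × 23% = 1.97432% of Granite Manufacturing Inc.
Aggregating (R1): 6.587775% + 1.97432% = 8.562095%.
8.562095% exceeds the 5% threshold by 3.562095 percentage points.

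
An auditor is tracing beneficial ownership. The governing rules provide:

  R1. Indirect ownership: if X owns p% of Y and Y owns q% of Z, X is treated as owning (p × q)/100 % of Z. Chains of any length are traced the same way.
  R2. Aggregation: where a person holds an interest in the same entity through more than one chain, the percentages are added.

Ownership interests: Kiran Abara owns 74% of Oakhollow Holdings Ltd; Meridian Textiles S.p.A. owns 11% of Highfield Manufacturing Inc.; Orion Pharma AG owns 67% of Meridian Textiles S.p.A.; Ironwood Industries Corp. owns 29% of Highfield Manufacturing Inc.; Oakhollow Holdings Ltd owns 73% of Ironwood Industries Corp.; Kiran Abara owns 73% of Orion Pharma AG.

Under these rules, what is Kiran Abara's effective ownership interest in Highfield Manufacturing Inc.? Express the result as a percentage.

Chain via Oakhollow Holdings Ltd → Ironwood Industries Corp. (R1): 74% × 73% × 29% = 15.6658% of Highfield Manufacturing Inc.
Chain via Orion Pharma AG → Meridian Textiles S.p.A. (R1): 73% × 67% × 11% = 5.3801% of Highfield Manufacturing Inc.
Aggregating (R2): 15.6658% + 5.3801% = 21.0459%.

21.0459%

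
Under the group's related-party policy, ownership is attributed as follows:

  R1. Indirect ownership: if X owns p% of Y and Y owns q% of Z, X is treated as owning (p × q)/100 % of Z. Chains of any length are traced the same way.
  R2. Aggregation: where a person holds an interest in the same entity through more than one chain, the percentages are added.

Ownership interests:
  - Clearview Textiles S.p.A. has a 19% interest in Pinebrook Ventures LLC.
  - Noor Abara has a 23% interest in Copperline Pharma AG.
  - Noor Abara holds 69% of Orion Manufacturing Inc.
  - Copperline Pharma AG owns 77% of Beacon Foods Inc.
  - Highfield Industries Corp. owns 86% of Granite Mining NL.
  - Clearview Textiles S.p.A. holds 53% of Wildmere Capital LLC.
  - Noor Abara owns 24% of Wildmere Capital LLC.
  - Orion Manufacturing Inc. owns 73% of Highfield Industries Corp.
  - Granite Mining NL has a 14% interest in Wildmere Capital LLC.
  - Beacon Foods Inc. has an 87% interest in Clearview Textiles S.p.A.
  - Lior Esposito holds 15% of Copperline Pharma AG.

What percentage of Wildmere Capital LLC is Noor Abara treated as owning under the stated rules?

38.230629%

Chain via Copperline Pharma AG → Beacon Foods Inc. → Clearview Textiles S.p.A. (R1): 23% × 77% × 87% × 53% = 8.166081% of Wildmere Capital LLC.
Chain via Orion Manufacturing Inc. → Highfield Industries Corp. → Granite Mining NL (R1): 69% × 73% × 86% × 14% = 6.064548% of Wildmere Capital LLC.
Direct interest in Wildmere Capital LLC: 24%.
Aggregating (R2): 8.166081% + 6.064548% + 24% = 38.230629%.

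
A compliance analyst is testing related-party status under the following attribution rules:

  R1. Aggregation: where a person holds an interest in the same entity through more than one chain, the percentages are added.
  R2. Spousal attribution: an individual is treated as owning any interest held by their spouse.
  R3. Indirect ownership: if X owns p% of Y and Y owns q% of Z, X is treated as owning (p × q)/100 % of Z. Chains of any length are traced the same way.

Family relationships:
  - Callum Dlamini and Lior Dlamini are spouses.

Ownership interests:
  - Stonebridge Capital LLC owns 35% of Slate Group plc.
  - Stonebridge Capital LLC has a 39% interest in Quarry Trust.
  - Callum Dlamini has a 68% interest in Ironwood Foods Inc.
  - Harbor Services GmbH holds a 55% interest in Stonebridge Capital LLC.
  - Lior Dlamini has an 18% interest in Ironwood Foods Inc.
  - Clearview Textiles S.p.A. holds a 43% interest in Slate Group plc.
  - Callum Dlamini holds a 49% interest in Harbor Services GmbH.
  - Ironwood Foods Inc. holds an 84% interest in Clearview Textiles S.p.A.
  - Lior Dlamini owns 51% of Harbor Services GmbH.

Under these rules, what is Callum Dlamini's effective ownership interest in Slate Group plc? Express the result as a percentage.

By spousal attribution (R2), Callum Dlamini is treated as also owning Lior Dlamini's interest in Ironwood Foods Inc, giving 68% + 18% = 86%.
By spousal attribution (R2), Callum Dlamini is treated as also owning Lior Dlamini's interest in Harbor Services GmbH, giving 49% + 51% = 100%.
Chain via Ironwood Foods Inc. → Clearview Textiles S.p.A. (R3): 86% × 84% × 43% = 31.0632% of Slate Group plc.
Chain via Harbor Services GmbH → Stonebridge Capital LLC (R3): 100% × 55% × 35% = 19.25% of Slate Group plc.
Aggregating (R1): 31.0632% + 19.25% = 50.3132%.

50.3132%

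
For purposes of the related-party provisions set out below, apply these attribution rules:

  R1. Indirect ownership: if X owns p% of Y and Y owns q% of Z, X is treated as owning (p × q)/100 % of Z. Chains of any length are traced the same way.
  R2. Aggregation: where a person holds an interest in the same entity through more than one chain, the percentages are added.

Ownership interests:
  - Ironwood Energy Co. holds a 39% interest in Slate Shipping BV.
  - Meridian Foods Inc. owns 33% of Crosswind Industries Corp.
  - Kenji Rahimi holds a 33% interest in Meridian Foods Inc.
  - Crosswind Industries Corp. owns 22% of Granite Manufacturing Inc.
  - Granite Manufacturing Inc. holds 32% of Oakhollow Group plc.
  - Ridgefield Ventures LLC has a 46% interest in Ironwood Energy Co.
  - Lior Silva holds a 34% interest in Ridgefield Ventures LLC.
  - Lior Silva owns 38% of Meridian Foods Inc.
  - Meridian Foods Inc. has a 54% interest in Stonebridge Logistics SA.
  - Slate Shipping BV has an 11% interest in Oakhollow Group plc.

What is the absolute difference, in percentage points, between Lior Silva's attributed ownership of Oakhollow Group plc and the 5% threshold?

Chain via Ridgefield Ventures LLC → Ironwood Energy Co. → Slate Shipping BV (R1): 34% × 46% × 39% × 11% = 0.670956% of Oakhollow Group plc.
Chain via Meridian Foods Inc. → Crosswind Industries Corp. → Granite Manufacturing Inc. (R1): 38% × 33% × 22% × 32% = 0.882816% of Oakhollow Group plc.
Aggregating (R2): 0.670956% + 0.882816% = 1.553772%.
1.553772% falls short of the 5% threshold by 3.446228 percentage points.

3.446228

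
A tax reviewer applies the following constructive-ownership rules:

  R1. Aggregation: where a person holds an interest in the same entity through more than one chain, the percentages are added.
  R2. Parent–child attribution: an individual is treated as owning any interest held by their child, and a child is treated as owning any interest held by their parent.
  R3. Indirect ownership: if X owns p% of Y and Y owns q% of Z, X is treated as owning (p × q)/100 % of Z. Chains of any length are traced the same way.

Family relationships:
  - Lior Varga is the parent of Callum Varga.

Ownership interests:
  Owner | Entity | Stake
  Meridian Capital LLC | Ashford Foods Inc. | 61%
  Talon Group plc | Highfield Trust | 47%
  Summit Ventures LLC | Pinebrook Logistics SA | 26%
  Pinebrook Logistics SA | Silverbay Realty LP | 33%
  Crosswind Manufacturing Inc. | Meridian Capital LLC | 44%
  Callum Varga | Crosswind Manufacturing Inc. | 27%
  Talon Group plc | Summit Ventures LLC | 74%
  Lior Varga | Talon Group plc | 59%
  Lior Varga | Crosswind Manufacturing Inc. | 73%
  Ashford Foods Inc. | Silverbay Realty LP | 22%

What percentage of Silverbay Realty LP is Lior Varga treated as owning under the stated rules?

9.650828%

By parent–child attribution (R2), Lior Varga is treated as also owning Callum Varga's interest in Crosswind Manufacturing Inc, giving 73% + 27% = 100%.
Chain via Talon Group plc → Summit Ventures LLC → Pinebrook Logistics SA (R3): 59% × 74% × 26% × 33% = 3.746028% of Silverbay Realty LP.
Chain via Crosswind Manufacturing Inc. → Meridian Capital LLC → Ashford Foods Inc. (R3): 100% × 44% × 61% × 22% = 5.9048% of Silverbay Realty LP.
Aggregating (R1): 3.746028% + 5.9048% = 9.650828%.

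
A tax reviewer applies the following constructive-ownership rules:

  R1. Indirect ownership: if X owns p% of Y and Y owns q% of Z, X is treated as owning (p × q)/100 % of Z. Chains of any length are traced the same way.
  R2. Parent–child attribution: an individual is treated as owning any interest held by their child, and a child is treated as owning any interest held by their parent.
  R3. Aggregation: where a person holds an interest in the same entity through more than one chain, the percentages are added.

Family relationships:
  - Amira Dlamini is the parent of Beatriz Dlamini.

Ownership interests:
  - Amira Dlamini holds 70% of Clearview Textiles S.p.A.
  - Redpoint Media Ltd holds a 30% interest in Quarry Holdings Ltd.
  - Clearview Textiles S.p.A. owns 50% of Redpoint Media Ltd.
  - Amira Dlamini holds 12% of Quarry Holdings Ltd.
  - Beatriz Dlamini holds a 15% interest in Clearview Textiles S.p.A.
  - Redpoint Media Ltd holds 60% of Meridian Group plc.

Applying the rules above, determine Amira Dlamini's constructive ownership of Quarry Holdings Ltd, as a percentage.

By parent–child attribution (R2), Amira Dlamini is treated as also owning Beatriz Dlamini's interest in Clearview Textiles S.p.A, giving 70% + 15% = 85%.
Chain via Clearview Textiles S.p.A. → Redpoint Media Ltd (R1): 85% × 50% × 30% = 12.75% of Quarry Holdings Ltd.
Direct interest in Quarry Holdings Ltd: 12%.
Aggregating (R3): 12.75% + 12% = 24.75%.

24.75%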